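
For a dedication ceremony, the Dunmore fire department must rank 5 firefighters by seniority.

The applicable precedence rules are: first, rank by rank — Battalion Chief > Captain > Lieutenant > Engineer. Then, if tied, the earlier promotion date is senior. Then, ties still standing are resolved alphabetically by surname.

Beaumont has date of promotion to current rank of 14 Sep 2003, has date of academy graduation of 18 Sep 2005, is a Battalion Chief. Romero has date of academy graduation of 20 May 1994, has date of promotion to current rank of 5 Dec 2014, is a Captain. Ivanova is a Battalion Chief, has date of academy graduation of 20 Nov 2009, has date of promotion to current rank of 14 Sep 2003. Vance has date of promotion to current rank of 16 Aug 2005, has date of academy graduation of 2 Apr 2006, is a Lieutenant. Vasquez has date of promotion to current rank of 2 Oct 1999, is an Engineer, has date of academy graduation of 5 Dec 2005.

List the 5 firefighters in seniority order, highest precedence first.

By rank: Beaumont and Ivanova (Battalion Chief); then Romero (Captain); then Vance (Lieutenant); then Vasquez (Engineer).
Beaumont and Ivanova both have date of promotion to current rank 14 Sep 2003, so the next rule applies.
Among Beaumont and Ivanova, alphabetically by surname: Beaumont before Ivanova.
Full order: Beaumont, Ivanova, Romero, Vance, Vasquez.

Beaumont, Ivanova, Romero, Vance, Vasquez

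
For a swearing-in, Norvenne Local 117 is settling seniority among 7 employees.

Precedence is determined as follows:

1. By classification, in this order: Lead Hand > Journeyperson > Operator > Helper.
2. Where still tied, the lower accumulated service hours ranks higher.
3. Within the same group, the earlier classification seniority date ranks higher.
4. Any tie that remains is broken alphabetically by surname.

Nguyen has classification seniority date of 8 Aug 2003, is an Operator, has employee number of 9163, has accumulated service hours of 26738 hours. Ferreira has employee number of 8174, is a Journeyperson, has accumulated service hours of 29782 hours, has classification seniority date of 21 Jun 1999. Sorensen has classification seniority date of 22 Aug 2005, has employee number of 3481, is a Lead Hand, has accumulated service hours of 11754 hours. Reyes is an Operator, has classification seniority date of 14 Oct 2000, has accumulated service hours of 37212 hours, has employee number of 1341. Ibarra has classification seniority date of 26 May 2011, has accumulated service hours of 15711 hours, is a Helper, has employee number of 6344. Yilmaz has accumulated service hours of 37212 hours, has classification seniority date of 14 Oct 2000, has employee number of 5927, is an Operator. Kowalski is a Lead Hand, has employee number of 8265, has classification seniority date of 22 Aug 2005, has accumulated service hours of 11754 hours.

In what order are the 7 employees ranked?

By classification: Kowalski and Sorensen (Lead Hand); then Ferreira (Journeyperson); then Nguyen, Reyes and Yilmaz (Operator); then Ibarra (Helper).
Kowalski and Sorensen both have accumulated service hours 11754 hours, so the next rule applies.
Kowalski and Sorensen both have classification seniority date 22 Aug 2005, so the next rule applies.
Among Kowalski and Sorensen, alphabetically by surname: Kowalski before Sorensen.
Among Nguyen, Reyes and Yilmaz, by accumulated service hours (lower first): Nguyen (26738 hours) before Reyes and Yilmaz (37212 hours).
Reyes and Yilmaz both have classification seniority date 14 Oct 2000, so the next rule applies.
Among Reyes and Yilmaz, alphabetically by surname: Reyes before Yilmaz.
Full order: Kowalski, Sorensen, Ferreira, Nguyen, Reyes, Yilmaz, Ibarra.

Kowalski, Sorensen, Ferreira, Nguyen, Reyes, Yilmaz, Ibarra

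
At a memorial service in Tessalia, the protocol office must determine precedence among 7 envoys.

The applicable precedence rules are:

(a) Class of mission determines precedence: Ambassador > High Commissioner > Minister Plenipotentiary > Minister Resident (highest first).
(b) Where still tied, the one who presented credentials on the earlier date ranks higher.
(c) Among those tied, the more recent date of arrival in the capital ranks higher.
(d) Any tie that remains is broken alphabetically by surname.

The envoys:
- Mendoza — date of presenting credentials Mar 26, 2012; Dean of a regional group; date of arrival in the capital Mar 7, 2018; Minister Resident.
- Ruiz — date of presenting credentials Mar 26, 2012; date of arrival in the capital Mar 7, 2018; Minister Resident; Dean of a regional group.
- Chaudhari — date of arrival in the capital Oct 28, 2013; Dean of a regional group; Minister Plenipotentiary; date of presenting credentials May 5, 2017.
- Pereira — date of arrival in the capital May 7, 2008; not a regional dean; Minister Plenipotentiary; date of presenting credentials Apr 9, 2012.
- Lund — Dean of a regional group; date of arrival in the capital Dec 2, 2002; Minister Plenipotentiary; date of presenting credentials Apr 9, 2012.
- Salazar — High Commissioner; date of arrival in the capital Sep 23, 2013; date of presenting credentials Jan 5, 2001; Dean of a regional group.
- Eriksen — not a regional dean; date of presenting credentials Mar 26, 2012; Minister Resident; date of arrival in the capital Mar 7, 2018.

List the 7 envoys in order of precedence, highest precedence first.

Salazar, Pereira, Lund, Chaudhari, Eriksen, Mendoza, Ruiz

By class of mission: Salazar (High Commissioner); then Pereira, Lund and Chaudhari (Minister Plenipotentiary); then Eriksen, Mendoza and Ruiz (Minister Resident).
Among Pereira, Lund and Chaudhari, by date of presenting credentials (earlier first): Pereira and Lund (Apr 9, 2012) before Chaudhari (May 5, 2017).
Among Pereira and Lund, by date of arrival in the capital (later first): Pereira (May 7, 2008) before Lund (Dec 2, 2002).
Eriksen, Mendoza and Ruiz all have date of presenting credentials Mar 26, 2012, so the next rule applies.
Eriksen, Mendoza and Ruiz all have date of arrival in the capital Mar 7, 2018, so the next rule applies.
Among Eriksen, Mendoza and Ruiz, alphabetically by surname: Eriksen before Mendoza before Ruiz.
Full order: Salazar, Pereira, Lund, Chaudhari, Eriksen, Mendoza, Ruiz.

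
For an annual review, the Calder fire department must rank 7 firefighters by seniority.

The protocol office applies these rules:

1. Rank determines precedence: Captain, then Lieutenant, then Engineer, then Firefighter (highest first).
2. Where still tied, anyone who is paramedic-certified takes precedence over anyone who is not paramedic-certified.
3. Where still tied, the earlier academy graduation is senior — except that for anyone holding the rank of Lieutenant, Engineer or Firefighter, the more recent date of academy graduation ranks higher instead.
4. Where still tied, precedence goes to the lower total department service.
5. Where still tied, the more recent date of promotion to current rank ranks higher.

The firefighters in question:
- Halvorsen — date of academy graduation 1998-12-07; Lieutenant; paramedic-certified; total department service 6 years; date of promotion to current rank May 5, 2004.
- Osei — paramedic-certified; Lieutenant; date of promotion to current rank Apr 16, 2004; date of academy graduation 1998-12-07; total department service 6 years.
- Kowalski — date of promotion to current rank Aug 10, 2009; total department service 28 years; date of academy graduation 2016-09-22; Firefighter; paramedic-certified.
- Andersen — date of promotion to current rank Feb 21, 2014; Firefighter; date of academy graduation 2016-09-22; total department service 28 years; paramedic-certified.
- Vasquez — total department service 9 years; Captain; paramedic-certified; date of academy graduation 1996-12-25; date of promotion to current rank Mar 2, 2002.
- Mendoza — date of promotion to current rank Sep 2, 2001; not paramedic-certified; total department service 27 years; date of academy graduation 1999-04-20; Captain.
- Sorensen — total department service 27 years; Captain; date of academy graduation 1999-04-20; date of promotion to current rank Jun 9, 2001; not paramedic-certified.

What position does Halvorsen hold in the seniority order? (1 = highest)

By rank: Vasquez, Mendoza and Sorensen (Captain); then Halvorsen and Osei (Lieutenant); then Andersen and Kowalski (Firefighter).
Among Vasquez, Mendoza and Sorensen, paramedic-certified before not paramedic-certified: Vasquez (paramedic-certified) before Mendoza and Sorensen (not paramedic-certified).
Mendoza and Sorensen both have date of academy graduation 1999-04-20, so the next rule applies.
Mendoza and Sorensen both have total department service 27 years, so the next rule applies.
Among Mendoza and Sorensen, by date of promotion to current rank (later first): Mendoza (Sep 2, 2001) before Sorensen (Jun 9, 2001).
Halvorsen and Osei are each paramedic-certified, so the next rule applies.
Halvorsen and Osei both have date of academy graduation 1998-12-07, so the next rule applies.
Halvorsen and Osei both have total department service 6 years, so the next rule applies.
Among Halvorsen and Osei, by date of promotion to current rank (later first): Halvorsen (May 5, 2004) before Osei (Apr 16, 2004).
Andersen and Kowalski are each paramedic-certified, so the next rule applies.
Andersen and Kowalski both have date of academy graduation 2016-09-22, so the next rule applies.
Andersen and Kowalski both have total department service 28 years, so the next rule applies.
Among Andersen and Kowalski, by date of promotion to current rank (later first): Andersen (Feb 21, 2014) before Kowalski (Aug 10, 2009).
Order: Vasquez, Mendoza, Sorensen, Halvorsen, Osei, Andersen, Kowalski. So position 4.

4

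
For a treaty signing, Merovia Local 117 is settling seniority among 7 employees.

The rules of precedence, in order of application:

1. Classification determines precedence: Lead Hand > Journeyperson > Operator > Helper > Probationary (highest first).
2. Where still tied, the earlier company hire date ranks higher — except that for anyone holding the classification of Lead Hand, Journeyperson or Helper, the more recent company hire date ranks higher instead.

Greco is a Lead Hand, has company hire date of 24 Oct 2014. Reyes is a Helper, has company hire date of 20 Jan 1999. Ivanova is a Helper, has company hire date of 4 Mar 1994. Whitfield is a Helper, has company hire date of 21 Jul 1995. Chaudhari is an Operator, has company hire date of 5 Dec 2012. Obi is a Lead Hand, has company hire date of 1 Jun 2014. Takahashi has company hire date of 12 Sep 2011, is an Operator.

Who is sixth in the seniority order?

Whitfield

By classification: Greco and Obi (Lead Hand); then Takahashi and Chaudhari (Operator); then Reyes, Whitfield and Ivanova (Helper).
Among Greco and Obi, by company hire date (later first) (reversed rule for this group): Greco (24 Oct 2014) before Obi (1 Jun 2014).
Among Takahashi and Chaudhari, by company hire date (earlier first): Takahashi (12 Sep 2011) before Chaudhari (5 Dec 2012).
Among Reyes, Whitfield and Ivanova, by company hire date (later first) (reversed rule for this group): Reyes (20 Jan 1999) before Whitfield (21 Jul 1995) before Ivanova (4 Mar 1994).
Order: Greco, Obi, Takahashi, Chaudhari, Reyes, Whitfield, Ivanova.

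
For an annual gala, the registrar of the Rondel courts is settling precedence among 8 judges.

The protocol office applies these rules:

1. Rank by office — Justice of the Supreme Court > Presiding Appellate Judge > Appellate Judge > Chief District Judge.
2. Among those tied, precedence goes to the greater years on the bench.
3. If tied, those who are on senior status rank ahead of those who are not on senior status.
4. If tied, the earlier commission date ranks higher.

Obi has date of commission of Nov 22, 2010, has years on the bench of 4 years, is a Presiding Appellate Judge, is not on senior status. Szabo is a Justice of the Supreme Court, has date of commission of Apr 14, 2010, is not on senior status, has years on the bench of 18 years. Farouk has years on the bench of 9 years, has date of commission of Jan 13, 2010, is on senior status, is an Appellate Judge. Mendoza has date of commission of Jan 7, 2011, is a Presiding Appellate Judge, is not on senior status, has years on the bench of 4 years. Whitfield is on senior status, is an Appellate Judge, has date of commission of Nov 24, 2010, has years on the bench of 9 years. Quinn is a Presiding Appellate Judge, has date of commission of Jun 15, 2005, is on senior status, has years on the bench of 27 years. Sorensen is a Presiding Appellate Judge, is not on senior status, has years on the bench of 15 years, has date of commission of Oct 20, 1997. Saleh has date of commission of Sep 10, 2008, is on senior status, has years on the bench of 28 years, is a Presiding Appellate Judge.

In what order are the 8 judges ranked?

Szabo, Saleh, Quinn, Sorensen, Obi, Mendoza, Farouk, Whitfield

By office: Szabo (Justice of the Supreme Court); then Saleh, Quinn, Sorensen, Obi and Mendoza (Presiding Appellate Judge); then Farouk and Whitfield (Appellate Judge).
Among Saleh, Quinn, Sorensen, Obi and Mendoza, by years on the bench (higher first): Saleh (28 years) before Quinn (27 years) before Sorensen (15 years) before Obi and Mendoza (4 years).
Obi and Mendoza are each not on senior status, so the next rule applies.
Among Obi and Mendoza, by date of commission (earlier first): Obi (Nov 22, 2010) before Mendoza (Jan 7, 2011).
Farouk and Whitfield both have years on the bench 9 years, so the next rule applies.
Farouk and Whitfield are each on senior status, so the next rule applies.
Among Farouk and Whitfield, by date of commission (earlier first): Farouk (Jan 13, 2010) before Whitfield (Nov 24, 2010).
Full order: Szabo, Saleh, Quinn, Sorensen, Obi, Mendoza, Farouk, Whitfield.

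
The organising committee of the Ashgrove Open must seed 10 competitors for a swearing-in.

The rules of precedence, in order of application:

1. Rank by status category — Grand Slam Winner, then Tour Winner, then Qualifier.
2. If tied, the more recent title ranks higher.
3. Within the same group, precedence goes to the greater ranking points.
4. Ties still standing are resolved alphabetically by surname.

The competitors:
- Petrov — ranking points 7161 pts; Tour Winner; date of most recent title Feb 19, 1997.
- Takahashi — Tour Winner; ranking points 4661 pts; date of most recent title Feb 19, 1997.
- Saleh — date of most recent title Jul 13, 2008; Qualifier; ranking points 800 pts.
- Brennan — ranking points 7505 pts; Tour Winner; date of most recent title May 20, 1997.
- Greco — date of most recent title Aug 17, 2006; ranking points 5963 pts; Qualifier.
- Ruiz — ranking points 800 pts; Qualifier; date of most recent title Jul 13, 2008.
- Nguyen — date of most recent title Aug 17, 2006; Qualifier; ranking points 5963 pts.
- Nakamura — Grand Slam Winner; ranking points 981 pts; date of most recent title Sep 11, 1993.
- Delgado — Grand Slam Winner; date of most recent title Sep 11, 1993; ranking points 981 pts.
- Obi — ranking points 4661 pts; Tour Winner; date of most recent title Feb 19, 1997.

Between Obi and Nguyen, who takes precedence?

Obi

By status category: Delgado and Nakamura (Grand Slam Winner); then Brennan, Petrov, Obi and Takahashi (Tour Winner); then Ruiz, Saleh, Greco and Nguyen (Qualifier).
Delgado and Nakamura both have date of most recent title Sep 11, 1993, so the next rule applies.
Delgado and Nakamura both have ranking points 981 pts, so the next rule applies.
Among Delgado and Nakamura, alphabetically by surname: Delgado before Nakamura.
Among Brennan, Petrov, Obi and Takahashi, by date of most recent title (later first): Brennan (May 20, 1997) before Petrov, Obi and Takahashi (Feb 19, 1997).
Among Petrov, Obi and Takahashi, by ranking points (higher first): Petrov (7161 pts) before Obi and Takahashi (4661 pts).
Among Obi and Takahashi, alphabetically by surname: Obi before Takahashi.
Among Ruiz, Saleh, Greco and Nguyen, by date of most recent title (later first): Ruiz and Saleh (Jul 13, 2008) before Greco and Nguyen (Aug 17, 2006).
Ruiz and Saleh both have ranking points 800 pts, so the next rule applies.
Among Ruiz and Saleh, alphabetically by surname: Ruiz before Saleh.
Greco and Nguyen both have ranking points 5963 pts, so the next rule applies.
Among Greco and Nguyen, alphabetically by surname: Greco before Nguyen.
So Obi takes precedence.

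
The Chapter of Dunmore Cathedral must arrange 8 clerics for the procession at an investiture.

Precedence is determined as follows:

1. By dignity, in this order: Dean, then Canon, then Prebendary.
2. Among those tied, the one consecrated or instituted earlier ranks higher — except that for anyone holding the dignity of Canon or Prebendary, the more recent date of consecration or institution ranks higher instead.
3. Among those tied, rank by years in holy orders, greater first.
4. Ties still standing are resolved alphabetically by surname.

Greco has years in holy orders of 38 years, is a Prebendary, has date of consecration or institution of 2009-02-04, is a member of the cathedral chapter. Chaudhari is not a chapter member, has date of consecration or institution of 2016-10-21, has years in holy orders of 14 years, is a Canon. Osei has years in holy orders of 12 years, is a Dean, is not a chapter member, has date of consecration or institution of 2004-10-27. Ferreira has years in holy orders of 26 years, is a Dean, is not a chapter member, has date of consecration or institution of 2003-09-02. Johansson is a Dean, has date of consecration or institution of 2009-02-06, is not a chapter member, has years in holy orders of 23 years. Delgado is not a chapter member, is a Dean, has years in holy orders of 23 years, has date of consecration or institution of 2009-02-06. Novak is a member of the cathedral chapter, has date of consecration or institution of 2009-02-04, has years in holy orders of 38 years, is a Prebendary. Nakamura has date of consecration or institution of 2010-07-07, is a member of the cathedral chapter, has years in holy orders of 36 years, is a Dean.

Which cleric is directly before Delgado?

By dignity: Ferreira, Osei, Delgado, Johansson and Nakamura (Dean); then Chaudhari (Canon); then Greco and Novak (Prebendary).
Among Ferreira, Osei, Delgado, Johansson and Nakamura, by date of consecration or institution (earlier first): Ferreira (2003-09-02) before Osei (2004-10-27) before Delgado and Johansson (2009-02-06) before Nakamura (2010-07-07).
Delgado and Johansson both have years in holy orders 23 years, so the next rule applies.
Among Delgado and Johansson, alphabetically by surname: Delgado before Johansson.
Greco and Novak both have date of consecration or institution 2009-02-04, so the next rule applies.
Greco and Novak both have years in holy orders 38 years, so the next rule applies.
Among Greco and Novak, alphabetically by surname: Greco before Novak.
Order: Ferreira, Osei, Delgado, Johansson, Nakamura, Chaudhari, Greco, Novak.

Osei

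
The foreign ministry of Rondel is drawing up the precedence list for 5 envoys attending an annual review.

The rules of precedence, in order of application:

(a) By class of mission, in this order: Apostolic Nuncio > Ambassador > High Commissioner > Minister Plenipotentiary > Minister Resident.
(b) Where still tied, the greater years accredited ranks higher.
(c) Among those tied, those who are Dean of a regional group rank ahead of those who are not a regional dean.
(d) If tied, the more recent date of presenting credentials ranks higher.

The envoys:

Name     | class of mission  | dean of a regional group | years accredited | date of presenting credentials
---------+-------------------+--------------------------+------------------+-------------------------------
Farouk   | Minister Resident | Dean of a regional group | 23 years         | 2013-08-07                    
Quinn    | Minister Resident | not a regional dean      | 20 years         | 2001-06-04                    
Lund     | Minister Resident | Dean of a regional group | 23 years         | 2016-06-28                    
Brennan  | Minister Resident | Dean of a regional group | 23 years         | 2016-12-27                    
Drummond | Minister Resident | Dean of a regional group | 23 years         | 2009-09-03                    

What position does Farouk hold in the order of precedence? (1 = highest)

3

By class of mission: Brennan, Lund, Farouk, Drummond and Quinn (Minister Resident).
Among Brennan, Lund, Farouk, Drummond and Quinn, by years accredited (higher first): Brennan, Lund, Farouk and Drummond (23 years) before Quinn (20 years).
Brennan, Lund, Farouk and Drummond are each Dean of a regional group, so the next rule applies.
Among Brennan, Lund, Farouk and Drummond, by date of presenting credentials (later first): Brennan (2016-12-27) before Lund (2016-06-28) before Farouk (2013-08-07) before Drummond (2009-09-03).
Order: Brennan, Lund, Farouk, Drummond, Quinn. So position 3.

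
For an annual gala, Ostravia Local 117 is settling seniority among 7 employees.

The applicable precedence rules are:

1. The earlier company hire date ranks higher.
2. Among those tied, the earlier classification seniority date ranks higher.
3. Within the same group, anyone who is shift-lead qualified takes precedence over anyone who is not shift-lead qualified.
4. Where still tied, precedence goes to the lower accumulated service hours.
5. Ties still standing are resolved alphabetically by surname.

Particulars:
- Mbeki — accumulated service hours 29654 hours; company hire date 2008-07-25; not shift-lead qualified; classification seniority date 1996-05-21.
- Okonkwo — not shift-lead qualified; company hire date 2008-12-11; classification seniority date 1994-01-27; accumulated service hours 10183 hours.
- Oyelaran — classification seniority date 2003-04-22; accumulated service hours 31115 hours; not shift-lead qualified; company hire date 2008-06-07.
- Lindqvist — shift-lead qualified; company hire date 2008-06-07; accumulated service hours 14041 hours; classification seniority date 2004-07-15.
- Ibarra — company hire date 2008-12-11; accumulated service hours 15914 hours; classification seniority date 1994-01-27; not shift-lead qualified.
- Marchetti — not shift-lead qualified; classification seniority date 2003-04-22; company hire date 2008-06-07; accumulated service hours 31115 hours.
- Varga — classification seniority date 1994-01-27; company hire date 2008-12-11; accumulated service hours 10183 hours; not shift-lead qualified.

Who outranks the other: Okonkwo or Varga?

Okonkwo

By company hire date (earlier first): Marchetti, Oyelaran and Lindqvist (each 2008-06-07); then Mbeki (2008-07-25); then Okonkwo, Varga and Ibarra (each 2008-12-11).
Among Marchetti, Oyelaran and Lindqvist, by classification seniority date (earlier first): Marchetti and Oyelaran (2003-04-22) before Lindqvist (2004-07-15).
Marchetti and Oyelaran are each not shift-lead qualified, so the next rule applies.
Marchetti and Oyelaran both have accumulated service hours 31115 hours, so the next rule applies.
Among Marchetti and Oyelaran, alphabetically by surname: Marchetti before Oyelaran.
Okonkwo, Varga and Ibarra all have classification seniority date 1994-01-27, so the next rule applies.
Okonkwo, Varga and Ibarra are each not shift-lead qualified, so the next rule applies.
Among Okonkwo, Varga and Ibarra, by accumulated service hours (lower first): Okonkwo and Varga (10183 hours) before Ibarra (15914 hours).
Among Okonkwo and Varga, alphabetically by surname: Okonkwo before Varga.
So Okonkwo takes precedence.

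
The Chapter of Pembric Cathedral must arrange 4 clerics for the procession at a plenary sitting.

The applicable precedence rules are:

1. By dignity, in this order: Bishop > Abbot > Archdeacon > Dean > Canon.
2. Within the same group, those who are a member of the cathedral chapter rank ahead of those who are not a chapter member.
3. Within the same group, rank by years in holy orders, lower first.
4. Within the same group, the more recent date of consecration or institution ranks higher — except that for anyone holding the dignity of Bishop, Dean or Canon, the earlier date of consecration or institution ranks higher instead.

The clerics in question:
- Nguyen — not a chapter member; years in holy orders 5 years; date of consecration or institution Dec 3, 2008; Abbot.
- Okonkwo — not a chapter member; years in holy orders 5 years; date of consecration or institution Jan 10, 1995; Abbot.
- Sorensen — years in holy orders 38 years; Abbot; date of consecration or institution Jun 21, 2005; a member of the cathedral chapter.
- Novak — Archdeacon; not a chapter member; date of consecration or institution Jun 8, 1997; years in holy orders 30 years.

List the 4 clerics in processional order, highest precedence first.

Sorensen, Nguyen, Okonkwo, Novak

By dignity: Sorensen, Nguyen and Okonkwo (Abbot); then Novak (Archdeacon).
Among Sorensen, Nguyen and Okonkwo, a member of the cathedral chapter before not a chapter member: Sorensen (a member of the cathedral chapter) before Nguyen and Okonkwo (not a chapter member).
Nguyen and Okonkwo both have years in holy orders 5 years, so the next rule applies.
Among Nguyen and Okonkwo, by date of consecration or institution (later first): Nguyen (Dec 3, 2008) before Okonkwo (Jan 10, 1995).
Full order: Sorensen, Nguyen, Okonkwo, Novak.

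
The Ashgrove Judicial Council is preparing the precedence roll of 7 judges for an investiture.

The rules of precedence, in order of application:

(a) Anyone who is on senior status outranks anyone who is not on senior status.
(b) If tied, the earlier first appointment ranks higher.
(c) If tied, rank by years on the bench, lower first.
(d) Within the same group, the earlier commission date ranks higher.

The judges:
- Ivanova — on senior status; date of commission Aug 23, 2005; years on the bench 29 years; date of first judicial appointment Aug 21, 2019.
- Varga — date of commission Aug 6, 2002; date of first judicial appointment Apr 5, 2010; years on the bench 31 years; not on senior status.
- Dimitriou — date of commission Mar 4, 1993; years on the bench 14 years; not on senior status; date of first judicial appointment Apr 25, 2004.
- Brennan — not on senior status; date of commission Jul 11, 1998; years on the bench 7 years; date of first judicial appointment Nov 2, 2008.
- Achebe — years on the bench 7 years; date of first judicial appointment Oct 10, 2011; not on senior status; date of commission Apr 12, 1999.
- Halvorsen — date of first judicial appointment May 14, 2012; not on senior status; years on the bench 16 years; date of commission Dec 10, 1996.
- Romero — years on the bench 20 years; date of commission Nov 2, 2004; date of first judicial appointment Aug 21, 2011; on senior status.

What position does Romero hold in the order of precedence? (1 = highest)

1

By the first rule: Romero and Ivanova (both on senior status); then Dimitriou, Brennan, Varga, Achebe and Halvorsen (each not on senior status).
Among Romero and Ivanova, by date of first judicial appointment (earlier first): Romero (Aug 21, 2011) before Ivanova (Aug 21, 2019).
Among Dimitriou, Brennan, Varga, Achebe and Halvorsen, by date of first judicial appointment (earlier first): Dimitriou (Apr 25, 2004) before Brennan (Nov 2, 2008) before Varga (Apr 5, 2010) before Achebe (Oct 10, 2011) before Halvorsen (May 14, 2012).
Order: Romero, Ivanova, Dimitriou, Brennan, Varga, Achebe, Halvorsen. So position 1.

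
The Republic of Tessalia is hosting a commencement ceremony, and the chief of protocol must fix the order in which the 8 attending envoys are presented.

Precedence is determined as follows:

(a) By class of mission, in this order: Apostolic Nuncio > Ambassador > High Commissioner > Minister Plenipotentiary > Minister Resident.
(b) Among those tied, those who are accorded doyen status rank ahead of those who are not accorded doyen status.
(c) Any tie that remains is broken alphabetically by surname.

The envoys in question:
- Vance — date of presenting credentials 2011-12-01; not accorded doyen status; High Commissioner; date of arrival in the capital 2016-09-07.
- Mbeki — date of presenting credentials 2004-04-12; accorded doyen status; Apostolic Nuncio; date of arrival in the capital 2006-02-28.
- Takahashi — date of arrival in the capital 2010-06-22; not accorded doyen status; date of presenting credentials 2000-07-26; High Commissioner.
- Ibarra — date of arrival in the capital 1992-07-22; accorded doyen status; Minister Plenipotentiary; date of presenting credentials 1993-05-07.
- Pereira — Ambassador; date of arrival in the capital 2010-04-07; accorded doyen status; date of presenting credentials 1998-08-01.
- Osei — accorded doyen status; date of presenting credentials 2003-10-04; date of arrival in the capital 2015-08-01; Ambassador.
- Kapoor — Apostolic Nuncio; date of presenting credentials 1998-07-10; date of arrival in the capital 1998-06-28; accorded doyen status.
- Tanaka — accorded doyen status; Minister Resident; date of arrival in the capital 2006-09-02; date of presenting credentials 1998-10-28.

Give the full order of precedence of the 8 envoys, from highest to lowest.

Kapoor, Mbeki, Osei, Pereira, Takahashi, Vance, Ibarra, Tanaka

By class of mission: Kapoor and Mbeki (Apostolic Nuncio); then Osei and Pereira (Ambassador); then Takahashi and Vance (High Commissioner); then Ibarra (Minister Plenipotentiary); then Tanaka (Minister Resident).
Kapoor and Mbeki are each accorded doyen status, so the next rule applies.
Among Kapoor and Mbeki, alphabetically by surname: Kapoor before Mbeki.
Osei and Pereira are each accorded doyen status, so the next rule applies.
Among Osei and Pereira, alphabetically by surname: Osei before Pereira.
Takahashi and Vance are each not accorded doyen status, so the next rule applies.
Among Takahashi and Vance, alphabetically by surname: Takahashi before Vance.
Full order: Kapoor, Mbeki, Osei, Pereira, Takahashi, Vance, Ibarra, Tanaka.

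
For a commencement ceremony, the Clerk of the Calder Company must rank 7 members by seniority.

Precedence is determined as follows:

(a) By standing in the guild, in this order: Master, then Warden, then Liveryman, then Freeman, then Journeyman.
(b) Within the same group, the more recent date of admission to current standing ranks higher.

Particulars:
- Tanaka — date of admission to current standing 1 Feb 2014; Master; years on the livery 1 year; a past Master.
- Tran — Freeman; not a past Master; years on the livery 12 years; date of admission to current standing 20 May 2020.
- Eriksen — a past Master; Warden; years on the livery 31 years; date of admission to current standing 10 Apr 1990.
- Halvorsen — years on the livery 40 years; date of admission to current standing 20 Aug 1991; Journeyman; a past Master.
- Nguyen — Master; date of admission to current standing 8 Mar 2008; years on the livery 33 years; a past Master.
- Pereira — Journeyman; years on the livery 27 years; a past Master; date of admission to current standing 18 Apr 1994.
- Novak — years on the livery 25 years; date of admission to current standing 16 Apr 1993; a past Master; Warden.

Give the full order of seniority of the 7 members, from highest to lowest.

Tanaka, Nguyen, Novak, Eriksen, Tran, Pereira, Halvorsen

By standing in the guild: Tanaka and Nguyen (Master); then Novak and Eriksen (Warden); then Tran (Freeman); then Pereira and Halvorsen (Journeyman).
Among Tanaka and Nguyen, by date of admission to current standing (later first): Tanaka (1 Feb 2014) before Nguyen (8 Mar 2008).
Among Novak and Eriksen, by date of admission to current standing (later first): Novak (16 Apr 1993) before Eriksen (10 Apr 1990).
Among Pereira and Halvorsen, by date of admission to current standing (later first): Pereira (18 Apr 1994) before Halvorsen (20 Aug 1991).
Full order: Tanaka, Nguyen, Novak, Eriksen, Tran, Pereira, Halvorsen.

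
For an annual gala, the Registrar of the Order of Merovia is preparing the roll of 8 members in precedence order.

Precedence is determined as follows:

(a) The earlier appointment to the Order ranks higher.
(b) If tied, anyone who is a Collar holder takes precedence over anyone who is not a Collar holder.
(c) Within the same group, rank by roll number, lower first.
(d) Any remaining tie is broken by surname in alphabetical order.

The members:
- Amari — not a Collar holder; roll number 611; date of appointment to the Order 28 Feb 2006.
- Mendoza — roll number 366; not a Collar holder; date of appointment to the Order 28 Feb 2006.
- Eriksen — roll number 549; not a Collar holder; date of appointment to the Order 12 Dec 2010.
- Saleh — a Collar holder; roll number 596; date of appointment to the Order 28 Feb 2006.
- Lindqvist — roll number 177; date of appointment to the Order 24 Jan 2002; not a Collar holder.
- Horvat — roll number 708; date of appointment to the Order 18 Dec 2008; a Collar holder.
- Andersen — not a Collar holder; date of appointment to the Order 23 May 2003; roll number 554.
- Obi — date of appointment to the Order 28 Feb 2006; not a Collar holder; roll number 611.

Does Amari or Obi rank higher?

By date of appointment to the Order (earlier first): Lindqvist (24 Jan 2002); then Andersen (23 May 2003); then Saleh, Mendoza, Amari and Obi (each 28 Feb 2006); then Horvat (18 Dec 2008); then Eriksen (12 Dec 2010).
Among Saleh, Mendoza, Amari and Obi, a Collar holder before not a Collar holder: Saleh (a Collar holder) before Mendoza, Amari and Obi (not a Collar holder).
Among Mendoza, Amari and Obi, by roll number (lower first): Mendoza (366) before Amari and Obi (611).
Among Amari and Obi, alphabetically by surname: Amari before Obi.
So Amari takes precedence.

Amari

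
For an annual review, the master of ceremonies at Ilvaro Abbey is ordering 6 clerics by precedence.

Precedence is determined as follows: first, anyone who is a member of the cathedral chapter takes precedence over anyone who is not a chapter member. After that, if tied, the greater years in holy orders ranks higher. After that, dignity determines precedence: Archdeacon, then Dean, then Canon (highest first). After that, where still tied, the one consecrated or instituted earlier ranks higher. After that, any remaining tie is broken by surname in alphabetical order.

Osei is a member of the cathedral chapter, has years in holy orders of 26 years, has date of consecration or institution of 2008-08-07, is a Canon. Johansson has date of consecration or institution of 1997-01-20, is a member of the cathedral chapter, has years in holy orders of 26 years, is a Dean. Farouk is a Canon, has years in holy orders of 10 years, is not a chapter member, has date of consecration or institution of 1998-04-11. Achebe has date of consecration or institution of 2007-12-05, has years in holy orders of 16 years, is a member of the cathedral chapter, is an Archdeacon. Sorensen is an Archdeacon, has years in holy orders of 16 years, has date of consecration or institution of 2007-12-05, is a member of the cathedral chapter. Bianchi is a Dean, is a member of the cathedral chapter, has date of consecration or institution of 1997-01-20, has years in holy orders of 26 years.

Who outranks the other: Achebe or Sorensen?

Achebe

By the first rule: Bianchi, Johansson, Osei, Achebe and Sorensen (each a member of the cathedral chapter); then Farouk (not a chapter member).
Among Bianchi, Johansson, Osei, Achebe and Sorensen, by years in holy orders (higher first): Bianchi, Johansson and Osei (26 years) before Achebe and Sorensen (16 years).
Among Bianchi, Johansson and Osei, by dignity: Bianchi and Johansson (Dean) before Osei (Canon).
Bianchi and Johansson both have date of consecration or institution 1997-01-20, so the next rule applies.
Among Bianchi and Johansson, alphabetically by surname: Bianchi before Johansson.
Achebe and Sorensen are each Archdeacon, so the next rule applies.
Achebe and Sorensen both have date of consecration or institution 2007-12-05, so the next rule applies.
Among Achebe and Sorensen, alphabetically by surname: Achebe before Sorensen.
So Achebe takes precedence.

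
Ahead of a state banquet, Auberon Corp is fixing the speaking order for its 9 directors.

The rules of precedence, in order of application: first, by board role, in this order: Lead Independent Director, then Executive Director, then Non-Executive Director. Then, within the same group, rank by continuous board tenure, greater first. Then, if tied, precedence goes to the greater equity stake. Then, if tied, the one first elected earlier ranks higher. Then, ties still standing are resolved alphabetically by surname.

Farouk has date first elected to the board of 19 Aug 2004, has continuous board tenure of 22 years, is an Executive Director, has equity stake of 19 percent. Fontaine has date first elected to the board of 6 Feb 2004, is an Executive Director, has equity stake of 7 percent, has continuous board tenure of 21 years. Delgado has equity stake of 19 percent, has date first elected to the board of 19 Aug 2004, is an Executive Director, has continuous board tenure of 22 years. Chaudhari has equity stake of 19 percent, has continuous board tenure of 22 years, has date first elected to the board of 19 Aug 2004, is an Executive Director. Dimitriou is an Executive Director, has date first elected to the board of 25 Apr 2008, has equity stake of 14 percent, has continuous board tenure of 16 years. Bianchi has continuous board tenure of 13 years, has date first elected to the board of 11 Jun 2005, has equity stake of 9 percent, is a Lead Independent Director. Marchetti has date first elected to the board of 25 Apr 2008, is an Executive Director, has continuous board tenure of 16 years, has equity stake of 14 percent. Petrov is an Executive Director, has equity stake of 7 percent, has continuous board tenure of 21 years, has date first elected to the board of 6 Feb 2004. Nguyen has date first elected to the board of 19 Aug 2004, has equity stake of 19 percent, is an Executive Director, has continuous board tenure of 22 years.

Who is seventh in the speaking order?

Petrov

By board role: Bianchi (Lead Independent Director); then Chaudhari, Delgado, Farouk, Nguyen, Fontaine, Petrov, Dimitriou and Marchetti (Executive Director).
Among Chaudhari, Delgado, Farouk, Nguyen, Fontaine, Petrov, Dimitriou and Marchetti, by continuous board tenure (higher first): Chaudhari, Delgado, Farouk and Nguyen (22 years) before Fontaine and Petrov (21 years) before Dimitriou and Marchetti (16 years).
Chaudhari, Delgado, Farouk and Nguyen all have equity stake 19 percent, so the next rule applies.
Chaudhari, Delgado, Farouk and Nguyen all have date first elected to the board 19 Aug 2004, so the next rule applies.
Among Chaudhari, Delgado, Farouk and Nguyen, alphabetically by surname: Chaudhari before Delgado before Farouk before Nguyen.
Fontaine and Petrov both have equity stake 7 percent, so the next rule applies.
Fontaine and Petrov both have date first elected to the board 6 Feb 2004, so the next rule applies.
Among Fontaine and Petrov, alphabetically by surname: Fontaine before Petrov.
Dimitriou and Marchetti both have equity stake 14 percent, so the next rule applies.
Dimitriou and Marchetti both have date first elected to the board 25 Apr 2008, so the next rule applies.
Among Dimitriou and Marchetti, alphabetically by surname: Dimitriou before Marchetti.
Order: Bianchi, Chaudhari, Delgado, Farouk, Nguyen, Fontaine, Petrov, Dimitriou, Marchetti.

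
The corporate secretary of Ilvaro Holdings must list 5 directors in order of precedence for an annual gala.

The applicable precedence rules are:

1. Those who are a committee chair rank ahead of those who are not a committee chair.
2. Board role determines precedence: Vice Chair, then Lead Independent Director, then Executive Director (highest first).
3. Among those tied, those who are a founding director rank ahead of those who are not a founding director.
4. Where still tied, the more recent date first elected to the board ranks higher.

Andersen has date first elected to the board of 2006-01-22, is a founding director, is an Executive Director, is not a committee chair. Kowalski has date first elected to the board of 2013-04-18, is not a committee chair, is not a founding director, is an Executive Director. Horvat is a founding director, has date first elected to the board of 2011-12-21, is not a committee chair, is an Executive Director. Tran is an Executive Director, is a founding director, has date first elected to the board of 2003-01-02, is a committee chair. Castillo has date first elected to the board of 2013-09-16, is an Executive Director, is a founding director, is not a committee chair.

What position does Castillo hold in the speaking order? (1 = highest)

By the first rule: Tran (a committee chair); then Castillo, Horvat, Andersen and Kowalski (each not a committee chair).
Castillo, Horvat, Andersen and Kowalski are each Executive Director, so the next rule applies.
Among Castillo, Horvat, Andersen and Kowalski, a founding director before not a founding director: Castillo, Horvat and Andersen (a founding director) before Kowalski (not a founding director).
Among Castillo, Horvat and Andersen, by date first elected to the board (later first): Castillo (2013-09-16) before Horvat (2011-12-21) before Andersen (2006-01-22).
Order: Tran, Castillo, Horvat, Andersen, Kowalski. So position 2.

2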